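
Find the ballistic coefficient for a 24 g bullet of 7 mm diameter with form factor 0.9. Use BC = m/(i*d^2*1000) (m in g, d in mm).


BC = m/(i*d^2*1000) = 24/(0.9 * 7^2 * 1000) = 0.0005442

0.0005442


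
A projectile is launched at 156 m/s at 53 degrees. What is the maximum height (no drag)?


H = (v0*sin(theta))^2 / (2g) = (156*sin(53°))^2 / (2*9.81) = 791.1 m

791.1 m


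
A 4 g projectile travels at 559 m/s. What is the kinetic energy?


E = 0.5*m*v^2 = 0.5*0.004*559^2 = 625 J

625 J


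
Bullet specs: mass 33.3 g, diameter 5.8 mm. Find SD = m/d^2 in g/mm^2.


SD = m/d^2 = 33.3/5.8^2 = 0.9899 g/mm^2

0.9899 g/mm^2


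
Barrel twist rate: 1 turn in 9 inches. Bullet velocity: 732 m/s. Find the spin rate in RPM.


twist_m = 9*0.0254 = 0.2286 m
spin = v/twist = 732/0.2286 = 3202.1 rev/s
RPM = spin*60 = 3202.1*60 ≈ 192126 RPM

192126 RPM


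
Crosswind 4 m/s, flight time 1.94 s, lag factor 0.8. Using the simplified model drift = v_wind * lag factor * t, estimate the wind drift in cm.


drift = v_wind * lag * t = 4 * 0.8 * 1.94 = 6.208 m ≈ 620.8 cm

620.8 cm


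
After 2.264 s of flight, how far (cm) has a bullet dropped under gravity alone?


drop = 0.5*g*t^2 = 0.5*9.81*2.264^2 = 25.1415 m ≈ 2514 cm

2514 cm


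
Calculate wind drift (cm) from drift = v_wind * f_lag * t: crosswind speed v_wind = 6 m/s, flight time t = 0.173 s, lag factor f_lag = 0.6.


drift = v_wind * lag * t = 6 * 0.6 * 0.173 = 0.6228 m ≈ 62.28 cm

62.28 cm


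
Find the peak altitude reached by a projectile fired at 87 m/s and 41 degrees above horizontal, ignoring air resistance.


H = (v0*sin(theta))^2 / (2g) = (87*sin(41°))^2 / (2*9.81) = 166 m

166 m


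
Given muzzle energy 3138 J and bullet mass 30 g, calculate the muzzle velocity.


v = sqrt(2*E/m) = sqrt(2*3138/0.03) = 457.4 m/s

457.4 m/s


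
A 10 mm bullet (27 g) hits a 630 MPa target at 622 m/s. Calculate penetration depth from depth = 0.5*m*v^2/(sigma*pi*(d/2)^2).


A = pi*(d/2)^2 = pi*(10/2)^2 = 78.5398 mm^2
E = 0.5*m*v^2 = 0.5*0.027*622^2 = 5222.93 J
depth = E/(sigma*A) = 5222.93 J / (630 MPa * 78.5398 mm^2) = 5222.93/(630 * 78.5398) m = 0.105556 m ≈ 105.6 mm

105.6 mm


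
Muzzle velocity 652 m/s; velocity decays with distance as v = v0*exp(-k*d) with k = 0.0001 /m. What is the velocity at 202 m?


v = v0*exp(-k*d) = 652*exp(-0.0001*202) = 639 m/s

639 m/s


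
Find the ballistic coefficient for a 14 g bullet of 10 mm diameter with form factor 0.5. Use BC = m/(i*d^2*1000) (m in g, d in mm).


BC = m/(i*d^2*1000) = 14/(0.5 * 10^2 * 1000) = 0.00028

0.00028


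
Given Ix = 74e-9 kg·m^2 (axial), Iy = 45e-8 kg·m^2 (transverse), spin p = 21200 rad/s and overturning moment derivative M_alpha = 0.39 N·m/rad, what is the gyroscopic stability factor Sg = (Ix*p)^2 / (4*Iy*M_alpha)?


Sg = Ix^2 * p^2 / (4 * Iy * M_alpha) = (74e-9)^2 * 21200^2 / (4 * 45e-8 * 0.39) = 3.506

3.506


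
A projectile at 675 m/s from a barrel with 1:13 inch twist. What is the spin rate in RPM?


twist_m = 13*0.0254 = 0.3302 m
spin = v/twist = 675/0.3302 = 2044.216 rev/s
RPM = spin*60 = 2044.216*60 ≈ 122653 RPM

122653 RPM


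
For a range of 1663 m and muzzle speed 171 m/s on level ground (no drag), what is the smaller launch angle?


sin(2*theta) = R*g/v0^2 = 1663*9.81/171^2 = 0.557916, theta = arcsin(0.557916)/2 = 16.96°

16.96 degrees


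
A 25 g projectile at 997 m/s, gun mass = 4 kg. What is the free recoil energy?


v_r = m_p*v_p/m_gun = 0.025*997/4 = 6.23125 m/s, E_r = 0.5*m_gun*v_r^2 = 0.5*4*6.23125^2 = 77.66 J

77.66 J


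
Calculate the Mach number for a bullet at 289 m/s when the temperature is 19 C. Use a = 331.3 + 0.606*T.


a = 331.3 + 0.606*(19) = 342.814 m/s
M = v/a = 289/342.814 = 0.843

0.843


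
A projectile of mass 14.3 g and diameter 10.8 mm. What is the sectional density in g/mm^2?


SD = m/d^2 = 14.3/10.8^2 = 0.1226 g/mm^2

0.1226 g/mm^2


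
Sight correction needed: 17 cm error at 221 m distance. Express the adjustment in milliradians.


1 mrad subtends 1 cm per 10 m of range, so adj = error_cm / (dist_m / 10) = 17 / (221/10) = 0.7692 mrad

0.7692 mrad


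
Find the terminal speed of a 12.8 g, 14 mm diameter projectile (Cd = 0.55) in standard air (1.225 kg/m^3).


A = pi*(d/2)^2 = pi*(14/2000)^2 = 1.53938e-04 m^2
vt = sqrt(2mg/(Cd*rho*A)) = sqrt(2*0.0128*9.81/(0.55 * 1.225 * 1.53938e-04)) = 49.21 m/s

49.21 m/s


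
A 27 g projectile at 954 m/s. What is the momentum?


p = m*v = 0.027*954 = 25.76 kg·m/s

25.76 kg·m/s


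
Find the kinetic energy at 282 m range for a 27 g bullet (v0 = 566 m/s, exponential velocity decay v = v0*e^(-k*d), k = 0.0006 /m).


v = v0*exp(-k*d) = 566*exp(-0.0006*282) = 477.896 m/s
E = 0.5*m*v^2 = 0.5*0.027*477.896^2 = 3083 J

3083 J


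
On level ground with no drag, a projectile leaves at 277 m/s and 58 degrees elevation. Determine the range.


R = v0^2 * sin(2*theta) / g = 277^2 * sin(2*58°) / 9.81 = 7030 m

7030 m


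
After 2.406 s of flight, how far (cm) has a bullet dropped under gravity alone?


drop = 0.5*g*t^2 = 0.5*9.81*2.406^2 = 28.3942 m ≈ 2839 cm

2839 cm


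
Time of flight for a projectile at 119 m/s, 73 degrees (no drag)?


T = 2*v0*sin(theta)/g = 2*119*sin(73°)/9.81 = 23.2 s

23.2 s


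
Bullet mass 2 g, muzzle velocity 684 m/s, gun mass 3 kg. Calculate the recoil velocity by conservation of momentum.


v_recoil = m_p * v_p / m_gun = 0.002 * 684 / 3 = 0.456 m/s

0.456 m/s


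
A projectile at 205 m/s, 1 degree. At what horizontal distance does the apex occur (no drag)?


R = v0^2*sin(2*theta)/g = 205^2*sin(2*1°)/9.81 = 149.506 m
apex_dist = R/2 = 149.506/2 = 74.75 m

74.75 m


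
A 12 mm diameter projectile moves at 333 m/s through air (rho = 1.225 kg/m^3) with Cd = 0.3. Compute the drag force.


A = pi*(d/2)^2 = pi*(12/2000)^2 = 1.13097e-04 m^2
Fd = 0.5*Cd*rho*A*v^2 = 0.5*0.3*1.225*1.13097e-04*333^2 = 2.304 N

2.304 N


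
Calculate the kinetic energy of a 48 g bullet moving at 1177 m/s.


E = 0.5*m*v^2 = 0.5*0.048*1177^2 = 33248 J

33248 J


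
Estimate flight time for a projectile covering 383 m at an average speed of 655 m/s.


t = d/v = 383/655 = 0.5847 s

0.5847 s


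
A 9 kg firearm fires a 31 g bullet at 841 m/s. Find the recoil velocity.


v_recoil = m_p * v_p / m_gun = 0.031 * 841 / 9 = 2.897 m/s

2.897 m/s


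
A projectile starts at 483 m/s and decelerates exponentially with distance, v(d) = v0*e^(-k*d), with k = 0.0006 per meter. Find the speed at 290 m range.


v = v0*exp(-k*d) = 483*exp(-0.0006*290) = 405.9 m/s

405.9 m/s


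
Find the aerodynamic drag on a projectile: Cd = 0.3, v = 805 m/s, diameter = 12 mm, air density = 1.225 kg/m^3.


A = pi*(d/2)^2 = pi*(12/2000)^2 = 1.13097e-04 m^2
Fd = 0.5*Cd*rho*A*v^2 = 0.5*0.3*1.225*1.13097e-04*805^2 = 13.47 N

13.47 N


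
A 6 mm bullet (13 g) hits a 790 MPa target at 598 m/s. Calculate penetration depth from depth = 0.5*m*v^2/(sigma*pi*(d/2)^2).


A = pi*(d/2)^2 = pi*(6/2)^2 = 28.2743 mm^2
E = 0.5*m*v^2 = 0.5*0.013*598^2 = 2324.43 J
depth = E/(sigma*A) = 2324.43 J / (790 MPa * 28.2743 mm^2) = 2324.43/(790 * 28.2743) m = 0.104063 m ≈ 104.1 mm

104.1 mm


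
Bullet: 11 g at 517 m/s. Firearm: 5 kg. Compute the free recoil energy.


v_r = m_p*v_p/m_gun = 0.011*517/5 = 1.1374 m/s, E_r = 0.5*m_gun*v_r^2 = 0.5*5*1.1374^2 = 3.234 J

3.234 J


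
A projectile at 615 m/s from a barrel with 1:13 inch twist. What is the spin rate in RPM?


twist_m = 13*0.0254 = 0.3302 m
spin = v/twist = 615/0.3302 = 1862.508 rev/s
RPM = spin*60 = 1862.508*60 ≈ 111750 RPM

111750 RPM


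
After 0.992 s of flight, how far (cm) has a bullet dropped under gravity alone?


drop = 0.5*g*t^2 = 0.5*9.81*0.992^2 = 4.82683 m ≈ 482.7 cm

482.7 cm


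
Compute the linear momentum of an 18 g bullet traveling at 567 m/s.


p = m*v = 0.018*567 = 10.21 kg·m/s

10.21 kg·m/s


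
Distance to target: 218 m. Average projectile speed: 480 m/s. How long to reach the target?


t = d/v = 218/480 = 0.4542 s

0.4542 s


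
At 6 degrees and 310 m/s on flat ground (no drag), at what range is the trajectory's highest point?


R = v0^2*sin(2*theta)/g = 310^2*sin(2*6°)/9.81 = 2036.73 m
apex_dist = R/2 = 2036.73/2 = 1018 m

1018 m


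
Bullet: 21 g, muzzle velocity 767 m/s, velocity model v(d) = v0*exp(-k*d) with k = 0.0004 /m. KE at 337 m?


v = v0*exp(-k*d) = 767*exp(-0.0004*337) = 670.274 m/s
E = 0.5*m*v^2 = 0.5*0.021*670.274^2 = 4717 J

4717 J


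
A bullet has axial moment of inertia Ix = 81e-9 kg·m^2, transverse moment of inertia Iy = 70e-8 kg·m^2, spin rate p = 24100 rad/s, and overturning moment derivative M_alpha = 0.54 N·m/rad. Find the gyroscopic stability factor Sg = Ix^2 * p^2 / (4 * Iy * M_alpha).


Sg = Ix^2 * p^2 / (4 * Iy * M_alpha) = (81e-9)^2 * 24100^2 / (4 * 70e-8 * 0.54) = 2.52

2.52


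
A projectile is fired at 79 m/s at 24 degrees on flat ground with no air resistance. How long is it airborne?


T = 2*v0*sin(theta)/g = 2*79*sin(24°)/9.81 = 6.551 s

6.551 s


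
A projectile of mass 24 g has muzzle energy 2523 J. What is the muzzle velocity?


v = sqrt(2*E/m) = sqrt(2*2523/0.024) = 458.5 m/s

458.5 m/s


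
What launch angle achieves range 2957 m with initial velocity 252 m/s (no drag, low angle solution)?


sin(2*theta) = R*g/v0^2 = 2957*9.81/252^2 = 0.456793, theta = arcsin(0.456793)/2 = 13.59°

13.59 degrees


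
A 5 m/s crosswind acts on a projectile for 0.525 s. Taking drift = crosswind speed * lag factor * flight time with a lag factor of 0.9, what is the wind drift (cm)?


drift = v_wind * lag * t = 5 * 0.9 * 0.525 = 2.3625 m ≈ 236.3 cm

236.3 cm


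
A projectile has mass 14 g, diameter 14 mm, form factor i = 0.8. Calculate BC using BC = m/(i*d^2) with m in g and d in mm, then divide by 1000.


BC = m/(i*d^2*1000) = 14/(0.8 * 14^2 * 1000) = 8.929e-05

8.929e-05


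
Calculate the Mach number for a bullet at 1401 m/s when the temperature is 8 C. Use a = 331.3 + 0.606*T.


a = 331.3 + 0.606*(8) = 336.148 m/s
M = v/a = 1401/336.148 = 4.168

4.168


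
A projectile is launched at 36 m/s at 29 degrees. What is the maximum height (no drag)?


H = (v0*sin(theta))^2 / (2g) = (36*sin(29°))^2 / (2*9.81) = 15.53 m

15.53 m


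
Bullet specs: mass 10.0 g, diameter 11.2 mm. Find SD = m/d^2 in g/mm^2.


SD = m/d^2 = 10.0/11.2^2 = 0.07972 g/mm^2

0.07972 g/mm^2


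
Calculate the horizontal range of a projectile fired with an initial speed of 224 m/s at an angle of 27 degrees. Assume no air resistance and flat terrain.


R = v0^2 * sin(2*theta) / g = 224^2 * sin(2*27°) / 9.81 = 4138 m

4138 m


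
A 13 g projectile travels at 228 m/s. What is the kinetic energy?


E = 0.5*m*v^2 = 0.5*0.013*228^2 = 337.9 J

337.9 J


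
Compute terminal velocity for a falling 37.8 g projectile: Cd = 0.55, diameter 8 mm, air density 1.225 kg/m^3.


A = pi*(d/2)^2 = pi*(8/2000)^2 = 5.02655e-05 m^2
vt = sqrt(2mg/(Cd*rho*A)) = sqrt(2*0.0378*9.81/(0.55 * 1.225 * 5.02655e-05)) = 148 m/s

148 m/s


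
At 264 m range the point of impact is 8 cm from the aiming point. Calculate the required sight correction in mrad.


1 mrad subtends 1 cm per 10 m of range, so adj = error_cm / (dist_m / 10) = 8 / (264/10) = 0.303 mrad

0.303 mrad


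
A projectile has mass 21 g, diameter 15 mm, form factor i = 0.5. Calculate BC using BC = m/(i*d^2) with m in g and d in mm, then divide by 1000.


BC = m/(i*d^2*1000) = 21/(0.5 * 15^2 * 1000) = 0.0001867

0.0001867


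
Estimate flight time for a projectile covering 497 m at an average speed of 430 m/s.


t = d/v = 497/430 = 1.156 s

1.156 s


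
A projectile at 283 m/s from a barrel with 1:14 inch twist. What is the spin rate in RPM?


twist_m = 14*0.0254 = 0.3556 m
spin = v/twist = 283/0.3556 = 795.838 rev/s
RPM = spin*60 = 795.838*60 ≈ 47750 RPM

47750 RPM


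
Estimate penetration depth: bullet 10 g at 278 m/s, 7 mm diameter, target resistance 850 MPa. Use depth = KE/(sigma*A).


A = pi*(d/2)^2 = pi*(7/2)^2 = 38.4845 mm^2
E = 0.5*m*v^2 = 0.5*0.01*278^2 = 386.42 J
depth = E/(sigma*A) = 386.42 J / (850 MPa * 38.4845 mm^2) = 386.42/(850 * 38.4845) m = 0.0118129 m ≈ 11.81 mm

11.81 mm


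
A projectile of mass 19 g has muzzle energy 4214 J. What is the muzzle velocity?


v = sqrt(2*E/m) = sqrt(2*4214/0.019) = 666 m/s

666 m/s


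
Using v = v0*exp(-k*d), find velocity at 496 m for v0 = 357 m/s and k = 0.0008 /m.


v = v0*exp(-k*d) = 357*exp(-0.0008*496) = 240.1 m/s

240.1 m/s


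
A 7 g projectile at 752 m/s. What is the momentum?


p = m*v = 0.007*752 = 5.264 kg·m/s

5.264 kg·m/s


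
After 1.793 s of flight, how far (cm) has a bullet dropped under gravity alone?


drop = 0.5*g*t^2 = 0.5*9.81*1.793^2 = 15.7688 m ≈ 1577 cm

1577 cm


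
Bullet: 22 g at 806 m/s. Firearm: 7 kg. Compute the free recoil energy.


v_r = m_p*v_p/m_gun = 0.022*806/7 = 2.53314 m/s, E_r = 0.5*m_gun*v_r^2 = 0.5*7*2.53314^2 = 22.46 J

22.46 J


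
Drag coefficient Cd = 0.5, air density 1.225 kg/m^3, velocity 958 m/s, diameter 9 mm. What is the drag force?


A = pi*(d/2)^2 = pi*(9/2000)^2 = 6.36173e-05 m^2
Fd = 0.5*Cd*rho*A*v^2 = 0.5*0.5*1.225*6.36173e-05*958^2 = 17.88 N

17.88 N


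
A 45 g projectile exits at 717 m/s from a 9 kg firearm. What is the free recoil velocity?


v_recoil = m_p * v_p / m_gun = 0.045 * 717 / 9 = 3.585 m/s

3.585 m/s


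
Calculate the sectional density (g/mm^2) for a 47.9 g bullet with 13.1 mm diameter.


SD = m/d^2 = 47.9/13.1^2 = 0.2791 g/mm^2

0.2791 g/mm^2


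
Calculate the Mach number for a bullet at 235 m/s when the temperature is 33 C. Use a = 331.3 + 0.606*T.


a = 331.3 + 0.606*(33) = 351.298 m/s
M = v/a = 235/351.298 = 0.6689

0.6689


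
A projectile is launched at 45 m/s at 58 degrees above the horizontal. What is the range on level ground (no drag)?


R = v0^2 * sin(2*theta) / g = 45^2 * sin(2*58°) / 9.81 = 185.5 m

185.5 m


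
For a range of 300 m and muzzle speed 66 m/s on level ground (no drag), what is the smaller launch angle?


sin(2*theta) = R*g/v0^2 = 300*9.81/66^2 = 0.67562, theta = arcsin(0.67562)/2 = 21.25°

21.25 degrees


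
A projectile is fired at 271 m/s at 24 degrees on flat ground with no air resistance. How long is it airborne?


T = 2*v0*sin(theta)/g = 2*271*sin(24°)/9.81 = 22.47 s

22.47 s


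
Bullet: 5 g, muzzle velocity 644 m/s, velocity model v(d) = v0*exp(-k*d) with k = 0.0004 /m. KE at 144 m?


v = v0*exp(-k*d) = 644*exp(-0.0004*144) = 607.954 m/s
E = 0.5*m*v^2 = 0.5*0.005*607.954^2 = 924 J

924 J


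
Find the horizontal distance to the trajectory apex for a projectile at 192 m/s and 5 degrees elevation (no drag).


R = v0^2*sin(2*theta)/g = 192^2*sin(2*5°)/9.81 = 652.535 m
apex_dist = R/2 = 652.535/2 = 326.3 m

326.3 m


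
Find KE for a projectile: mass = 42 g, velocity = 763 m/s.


E = 0.5*m*v^2 = 0.5*0.042*763^2 = 12226 J

12226 J


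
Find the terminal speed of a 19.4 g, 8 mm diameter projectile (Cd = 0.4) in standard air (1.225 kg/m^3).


A = pi*(d/2)^2 = pi*(8/2000)^2 = 5.02655e-05 m^2
vt = sqrt(2mg/(Cd*rho*A)) = sqrt(2*0.0194*9.81/(0.4 * 1.225 * 5.02655e-05)) = 124.3 m/s

124.3 m/s


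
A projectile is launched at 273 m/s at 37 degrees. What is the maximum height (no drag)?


H = (v0*sin(theta))^2 / (2g) = (273*sin(37°))^2 / (2*9.81) = 1376 m

1376 m


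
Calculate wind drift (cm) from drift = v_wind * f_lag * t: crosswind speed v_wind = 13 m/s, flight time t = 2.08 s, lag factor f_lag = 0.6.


drift = v_wind * lag * t = 13 * 0.6 * 2.08 = 16.224 m ≈ 1622 cm

1622 cm


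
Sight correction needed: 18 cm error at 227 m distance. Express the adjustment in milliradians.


1 mrad subtends 1 cm per 10 m of range, so adj = error_cm / (dist_m / 10) = 18 / (227/10) = 0.793 mrad

0.793 mrad


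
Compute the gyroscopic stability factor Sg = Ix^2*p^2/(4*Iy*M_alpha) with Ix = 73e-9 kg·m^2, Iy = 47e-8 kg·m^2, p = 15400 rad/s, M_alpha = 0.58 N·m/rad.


Sg = Ix^2 * p^2 / (4 * Iy * M_alpha) = (73e-9)^2 * 15400^2 / (4 * 47e-8 * 0.58) = 1.159

1.159


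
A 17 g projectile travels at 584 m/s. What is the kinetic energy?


E = 0.5*m*v^2 = 0.5*0.017*584^2 = 2899 J

2899 J


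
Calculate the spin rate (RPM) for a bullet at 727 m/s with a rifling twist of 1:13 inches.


twist_m = 13*0.0254 = 0.3302 m
spin = v/twist = 727/0.3302 = 2201.696 rev/s
RPM = spin*60 = 2201.696*60 ≈ 132102 RPM

132102 RPM


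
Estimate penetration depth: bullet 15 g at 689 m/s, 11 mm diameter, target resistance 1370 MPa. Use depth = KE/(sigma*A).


A = pi*(d/2)^2 = pi*(11/2)^2 = 95.0332 mm^2
E = 0.5*m*v^2 = 0.5*0.015*689^2 = 3560.41 J
depth = E/(sigma*A) = 3560.41 J / (1370 MPa * 95.0332 mm^2) = 3560.41/(1370 * 95.0332) m = 0.0273466 m ≈ 27.35 mm

27.35 mm


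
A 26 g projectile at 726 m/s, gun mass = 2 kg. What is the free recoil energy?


v_r = m_p*v_p/m_gun = 0.026*726/2 = 9.438 m/s, E_r = 0.5*m_gun*v_r^2 = 0.5*2*9.438^2 = 89.08 J

89.08 J


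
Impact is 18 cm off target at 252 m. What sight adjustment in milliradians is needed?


1 mrad subtends 1 cm per 10 m of range, so adj = error_cm / (dist_m / 10) = 18 / (252/10) = 0.7143 mrad

0.7143 mrad


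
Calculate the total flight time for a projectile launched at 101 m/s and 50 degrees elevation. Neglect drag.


T = 2*v0*sin(theta)/g = 2*101*sin(50°)/9.81 = 15.77 s

15.77 s


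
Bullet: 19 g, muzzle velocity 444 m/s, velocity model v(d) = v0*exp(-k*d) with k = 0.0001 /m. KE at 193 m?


v = v0*exp(-k*d) = 444*exp(-0.0001*193) = 435.513 m/s
E = 0.5*m*v^2 = 0.5*0.019*435.513^2 = 1802 J

1802 J


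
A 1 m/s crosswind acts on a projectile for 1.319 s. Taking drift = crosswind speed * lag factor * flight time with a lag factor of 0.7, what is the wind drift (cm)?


drift = v_wind * lag * t = 1 * 0.7 * 1.319 = 0.9233 m ≈ 92.33 cm

92.33 cm


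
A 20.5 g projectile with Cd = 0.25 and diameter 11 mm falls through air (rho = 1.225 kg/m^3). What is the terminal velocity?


A = pi*(d/2)^2 = pi*(11/2000)^2 = 9.50332e-05 m^2
vt = sqrt(2mg/(Cd*rho*A)) = sqrt(2*0.0205*9.81/(0.25 * 1.225 * 9.50332e-05)) = 117.6 m/s

117.6 m/s


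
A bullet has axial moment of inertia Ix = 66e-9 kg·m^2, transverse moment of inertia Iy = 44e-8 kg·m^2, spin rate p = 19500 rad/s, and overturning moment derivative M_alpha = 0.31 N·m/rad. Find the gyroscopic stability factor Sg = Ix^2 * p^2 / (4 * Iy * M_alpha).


Sg = Ix^2 * p^2 / (4 * Iy * M_alpha) = (66e-9)^2 * 19500^2 / (4 * 44e-8 * 0.31) = 3.036

3.036


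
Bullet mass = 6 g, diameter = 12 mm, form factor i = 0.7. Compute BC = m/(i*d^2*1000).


BC = m/(i*d^2*1000) = 6/(0.7 * 12^2 * 1000) = 5.952e-05

5.952e-05


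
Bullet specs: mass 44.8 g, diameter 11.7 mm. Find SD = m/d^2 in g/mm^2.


SD = m/d^2 = 44.8/11.7^2 = 0.3273 g/mm^2

0.3273 g/mm^2


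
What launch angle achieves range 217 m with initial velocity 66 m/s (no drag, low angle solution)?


sin(2*theta) = R*g/v0^2 = 217*9.81/66^2 = 0.488698, theta = arcsin(0.488698)/2 = 14.63°

14.63 degrees


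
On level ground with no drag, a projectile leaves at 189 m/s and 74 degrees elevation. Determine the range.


R = v0^2 * sin(2*theta) / g = 189^2 * sin(2*74°) / 9.81 = 1930 m

1930 m


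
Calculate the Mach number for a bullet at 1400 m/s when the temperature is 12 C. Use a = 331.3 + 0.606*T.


a = 331.3 + 0.606*(12) = 338.572 m/s
M = v/a = 1400/338.572 = 4.135

4.135


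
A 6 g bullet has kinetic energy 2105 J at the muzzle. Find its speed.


v = sqrt(2*E/m) = sqrt(2*2105/0.006) = 837.7 m/s

837.7 m/s


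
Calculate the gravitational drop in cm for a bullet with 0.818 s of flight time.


drop = 0.5*g*t^2 = 0.5*9.81*0.818^2 = 3.28205 m ≈ 328.2 cm

328.2 cm


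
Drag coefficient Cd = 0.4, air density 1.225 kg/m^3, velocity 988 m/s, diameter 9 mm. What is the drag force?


A = pi*(d/2)^2 = pi*(9/2000)^2 = 6.36173e-05 m^2
Fd = 0.5*Cd*rho*A*v^2 = 0.5*0.4*1.225*6.36173e-05*988^2 = 15.21 N

15.21 N


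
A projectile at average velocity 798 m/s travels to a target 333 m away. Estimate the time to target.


t = d/v = 333/798 = 0.4173 s

0.4173 s


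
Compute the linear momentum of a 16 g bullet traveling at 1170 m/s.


p = m*v = 0.016*1170 = 18.72 kg·m/s

18.72 kg·m/s


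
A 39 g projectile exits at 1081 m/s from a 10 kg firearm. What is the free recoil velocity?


v_recoil = m_p * v_p / m_gun = 0.039 * 1081 / 10 = 4.216 m/s

4.216 m/s


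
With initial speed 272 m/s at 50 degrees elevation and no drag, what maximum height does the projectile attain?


H = (v0*sin(theta))^2 / (2g) = (272*sin(50°))^2 / (2*9.81) = 2213 m

2213 m


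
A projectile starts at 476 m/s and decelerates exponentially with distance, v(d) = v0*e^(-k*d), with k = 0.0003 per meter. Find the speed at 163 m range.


v = v0*exp(-k*d) = 476*exp(-0.0003*163) = 453.3 m/s

453.3 m/s


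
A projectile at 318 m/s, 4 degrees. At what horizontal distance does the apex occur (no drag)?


R = v0^2*sin(2*theta)/g = 318^2*sin(2*4°)/9.81 = 1434.63 m
apex_dist = R/2 = 1434.63/2 = 717.3 m

717.3 m


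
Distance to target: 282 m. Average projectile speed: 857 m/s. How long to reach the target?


t = d/v = 282/857 = 0.3291 s

0.3291 s


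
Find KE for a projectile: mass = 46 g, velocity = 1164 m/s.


E = 0.5*m*v^2 = 0.5*0.046*1164^2 = 31163 J

31163 J


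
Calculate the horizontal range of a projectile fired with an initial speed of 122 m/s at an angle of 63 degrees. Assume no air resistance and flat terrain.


R = v0^2 * sin(2*theta) / g = 122^2 * sin(2*63°) / 9.81 = 1227 m

1227 m


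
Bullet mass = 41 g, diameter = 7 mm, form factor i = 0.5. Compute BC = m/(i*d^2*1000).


BC = m/(i*d^2*1000) = 41/(0.5 * 7^2 * 1000) = 0.001673

0.001673


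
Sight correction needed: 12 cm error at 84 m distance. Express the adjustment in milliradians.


1 mrad subtends 1 cm per 10 m of range, so adj = error_cm / (dist_m / 10) = 12 / (84/10) = 1.429 mrad

1.429 mrad


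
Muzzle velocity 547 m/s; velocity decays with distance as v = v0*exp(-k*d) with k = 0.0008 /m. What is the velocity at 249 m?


v = v0*exp(-k*d) = 547*exp(-0.0008*249) = 448.2 m/s

448.2 m/s


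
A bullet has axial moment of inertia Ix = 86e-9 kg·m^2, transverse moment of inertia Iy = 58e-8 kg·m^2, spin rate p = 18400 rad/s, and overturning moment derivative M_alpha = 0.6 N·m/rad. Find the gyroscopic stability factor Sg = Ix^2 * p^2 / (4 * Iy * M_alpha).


Sg = Ix^2 * p^2 / (4 * Iy * M_alpha) = (86e-9)^2 * 18400^2 / (4 * 58e-8 * 0.6) = 1.799

1.799


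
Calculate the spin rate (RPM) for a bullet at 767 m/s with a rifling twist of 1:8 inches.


twist_m = 8*0.0254 = 0.2032 m
spin = v/twist = 767/0.2032 = 3774.606 rev/s
RPM = spin*60 = 3774.606*60 ≈ 226476 RPM

226476 RPM


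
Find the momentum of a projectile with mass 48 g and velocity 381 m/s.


p = m*v = 0.048*381 = 18.29 kg·m/s

18.29 kg·m/s


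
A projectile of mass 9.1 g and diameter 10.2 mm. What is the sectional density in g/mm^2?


SD = m/d^2 = 9.1/10.2^2 = 0.08747 g/mm^2

0.08747 g/mm^2


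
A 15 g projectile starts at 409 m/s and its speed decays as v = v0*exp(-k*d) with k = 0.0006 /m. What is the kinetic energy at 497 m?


v = v0*exp(-k*d) = 409*exp(-0.0006*497) = 303.541 m/s
E = 0.5*m*v^2 = 0.5*0.015*303.541^2 = 691 J

691 J


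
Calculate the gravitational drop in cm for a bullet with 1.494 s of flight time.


drop = 0.5*g*t^2 = 0.5*9.81*1.494^2 = 10.9481 m ≈ 1095 cm

1095 cm


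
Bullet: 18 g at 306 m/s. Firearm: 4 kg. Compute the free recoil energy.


v_r = m_p*v_p/m_gun = 0.018*306/4 = 1.377 m/s, E_r = 0.5*m_gun*v_r^2 = 0.5*4*1.377^2 = 3.792 J

3.792 J


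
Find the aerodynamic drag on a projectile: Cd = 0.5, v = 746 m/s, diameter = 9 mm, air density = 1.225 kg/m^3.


A = pi*(d/2)^2 = pi*(9/2000)^2 = 6.36173e-05 m^2
Fd = 0.5*Cd*rho*A*v^2 = 0.5*0.5*1.225*6.36173e-05*746^2 = 10.84 N

10.84 N


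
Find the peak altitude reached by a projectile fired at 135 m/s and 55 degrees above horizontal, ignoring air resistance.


H = (v0*sin(theta))^2 / (2g) = (135*sin(55°))^2 / (2*9.81) = 623.3 m

623.3 m


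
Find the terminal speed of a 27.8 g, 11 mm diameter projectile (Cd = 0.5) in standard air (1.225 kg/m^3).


A = pi*(d/2)^2 = pi*(11/2000)^2 = 9.50332e-05 m^2
vt = sqrt(2mg/(Cd*rho*A)) = sqrt(2*0.0278*9.81/(0.5 * 1.225 * 9.50332e-05)) = 96.8 m/s

96.8 m/s


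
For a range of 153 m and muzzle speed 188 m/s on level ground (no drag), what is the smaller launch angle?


sin(2*theta) = R*g/v0^2 = 153*9.81/188^2 = 0.0424663, theta = arcsin(0.0424663)/2 = 1.217°

1.217 degrees


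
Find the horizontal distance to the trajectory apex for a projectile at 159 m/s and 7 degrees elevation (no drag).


R = v0^2*sin(2*theta)/g = 159^2*sin(2*7°)/9.81 = 623.448 m
apex_dist = R/2 = 623.448/2 = 311.7 m

311.7 m


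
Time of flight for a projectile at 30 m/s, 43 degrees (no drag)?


T = 2*v0*sin(theta)/g = 2*30*sin(43°)/9.81 = 4.171 s

4.171 s


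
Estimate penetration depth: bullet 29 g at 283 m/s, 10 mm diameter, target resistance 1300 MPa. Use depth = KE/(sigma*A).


A = pi*(d/2)^2 = pi*(10/2)^2 = 78.5398 mm^2
E = 0.5*m*v^2 = 0.5*0.029*283^2 = 1161.29 J
depth = E/(sigma*A) = 1161.29 J / (1300 MPa * 78.5398 mm^2) = 1161.29/(1300 * 78.5398) m = 0.0113739 m ≈ 11.37 mm

11.37 mm


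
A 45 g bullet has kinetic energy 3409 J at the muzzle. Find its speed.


v = sqrt(2*E/m) = sqrt(2*3409/0.045) = 389.2 m/s

389.2 m/s


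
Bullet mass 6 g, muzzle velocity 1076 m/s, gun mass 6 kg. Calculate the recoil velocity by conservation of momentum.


v_recoil = m_p * v_p / m_gun = 0.006 * 1076 / 6 = 1.076 m/s

1.076 m/s


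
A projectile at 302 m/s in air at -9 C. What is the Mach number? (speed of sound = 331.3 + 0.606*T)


a = 331.3 + 0.606*(-9) = 325.846 m/s
M = v/a = 302/325.846 = 0.9268

0.9268


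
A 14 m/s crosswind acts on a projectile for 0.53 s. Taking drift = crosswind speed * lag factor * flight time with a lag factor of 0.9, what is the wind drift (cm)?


drift = v_wind * lag * t = 14 * 0.9 * 0.53 = 6.678 m ≈ 667.8 cm

667.8 cm


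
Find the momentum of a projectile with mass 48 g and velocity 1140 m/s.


p = m*v = 0.048*1140 = 54.72 kg·m/s

54.72 kg·m/s


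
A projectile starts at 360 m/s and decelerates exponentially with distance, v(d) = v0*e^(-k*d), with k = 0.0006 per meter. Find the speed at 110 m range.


v = v0*exp(-k*d) = 360*exp(-0.0006*110) = 337 m/s

337 m/s


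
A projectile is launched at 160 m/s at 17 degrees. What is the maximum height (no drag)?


H = (v0*sin(theta))^2 / (2g) = (160*sin(17°))^2 / (2*9.81) = 111.5 m

111.5 m


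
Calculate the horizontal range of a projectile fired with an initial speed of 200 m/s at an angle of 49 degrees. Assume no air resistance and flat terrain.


R = v0^2 * sin(2*theta) / g = 200^2 * sin(2*49°) / 9.81 = 4038 m

4038 m


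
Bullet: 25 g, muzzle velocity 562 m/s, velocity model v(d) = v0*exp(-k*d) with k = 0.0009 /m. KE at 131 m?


v = v0*exp(-k*d) = 562*exp(-0.0009*131) = 499.497 m/s
E = 0.5*m*v^2 = 0.5*0.025*499.497^2 = 3119 J

3119 J


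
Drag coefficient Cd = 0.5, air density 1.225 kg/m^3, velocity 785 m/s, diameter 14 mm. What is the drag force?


A = pi*(d/2)^2 = pi*(14/2000)^2 = 1.53938e-04 m^2
Fd = 0.5*Cd*rho*A*v^2 = 0.5*0.5*1.225*1.53938e-04*785^2 = 29.05 N

29.05 N


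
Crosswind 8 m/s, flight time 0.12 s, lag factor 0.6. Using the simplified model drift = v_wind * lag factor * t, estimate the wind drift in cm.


drift = v_wind * lag * t = 8 * 0.6 * 0.12 = 0.576 m ≈ 57.6 cm

57.6 cm


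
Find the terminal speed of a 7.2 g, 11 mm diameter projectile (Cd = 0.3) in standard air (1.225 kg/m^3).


A = pi*(d/2)^2 = pi*(11/2000)^2 = 9.50332e-05 m^2
vt = sqrt(2mg/(Cd*rho*A)) = sqrt(2*0.0072*9.81/(0.3 * 1.225 * 9.50332e-05)) = 63.6 m/s

63.6 m/s


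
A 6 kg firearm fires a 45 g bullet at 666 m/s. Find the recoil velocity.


v_recoil = m_p * v_p / m_gun = 0.045 * 666 / 6 = 4.995 m/s

4.995 m/s


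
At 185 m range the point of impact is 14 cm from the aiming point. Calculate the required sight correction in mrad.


1 mrad subtends 1 cm per 10 m of range, so adj = error_cm / (dist_m / 10) = 14 / (185/10) = 0.7568 mrad

0.7568 mrad


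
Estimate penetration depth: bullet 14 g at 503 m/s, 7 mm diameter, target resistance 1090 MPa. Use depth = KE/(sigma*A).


A = pi*(d/2)^2 = pi*(7/2)^2 = 38.4845 mm^2
E = 0.5*m*v^2 = 0.5*0.014*503^2 = 1771.06 J
depth = E/(sigma*A) = 1771.06 J / (1090 MPa * 38.4845 mm^2) = 1771.06/(1090 * 38.4845) m = 0.0422203 m ≈ 42.22 mm

42.22 mm


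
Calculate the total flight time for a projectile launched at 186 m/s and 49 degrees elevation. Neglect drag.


T = 2*v0*sin(theta)/g = 2*186*sin(49°)/9.81 = 28.62 s

28.62 s


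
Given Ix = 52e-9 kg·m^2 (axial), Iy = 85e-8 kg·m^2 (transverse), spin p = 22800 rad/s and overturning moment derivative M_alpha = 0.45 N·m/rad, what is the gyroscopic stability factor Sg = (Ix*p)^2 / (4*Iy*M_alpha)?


Sg = Ix^2 * p^2 / (4 * Iy * M_alpha) = (52e-9)^2 * 22800^2 / (4 * 85e-8 * 0.45) = 0.9187

0.9187


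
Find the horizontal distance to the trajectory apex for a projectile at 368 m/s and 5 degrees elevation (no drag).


R = v0^2*sin(2*theta)/g = 368^2*sin(2*5°)/9.81 = 2397.16 m
apex_dist = R/2 = 2397.16/2 = 1199 m

1199 m


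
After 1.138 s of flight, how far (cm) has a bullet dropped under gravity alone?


drop = 0.5*g*t^2 = 0.5*9.81*1.138^2 = 6.35219 m ≈ 635.2 cm

635.2 cm


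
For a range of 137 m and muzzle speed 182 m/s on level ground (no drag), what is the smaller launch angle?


sin(2*theta) = R*g/v0^2 = 137*9.81/182^2 = 0.0405739, theta = arcsin(0.0405739)/2 = 1.163°

1.163 degrees


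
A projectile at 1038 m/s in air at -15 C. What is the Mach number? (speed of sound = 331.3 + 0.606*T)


a = 331.3 + 0.606*(-15) = 322.21 m/s
M = v/a = 1038/322.21 = 3.222

3.222


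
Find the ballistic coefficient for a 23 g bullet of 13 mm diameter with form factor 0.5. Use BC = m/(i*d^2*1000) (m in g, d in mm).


BC = m/(i*d^2*1000) = 23/(0.5 * 13^2 * 1000) = 0.0002722

0.0002722


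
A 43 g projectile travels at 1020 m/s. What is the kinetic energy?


E = 0.5*m*v^2 = 0.5*0.043*1020^2 = 22369 J

22369 J


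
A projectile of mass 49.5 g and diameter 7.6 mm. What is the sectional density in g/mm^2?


SD = m/d^2 = 49.5/7.6^2 = 0.857 g/mm^2

0.857 g/mm^2


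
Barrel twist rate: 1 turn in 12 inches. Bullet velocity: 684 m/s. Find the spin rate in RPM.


twist_m = 12*0.0254 = 0.3048 m
spin = v/twist = 684/0.3048 = 2244.094 rev/s
RPM = spin*60 = 2244.094*60 ≈ 134646 RPM

134646 RPM


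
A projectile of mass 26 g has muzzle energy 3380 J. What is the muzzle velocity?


v = sqrt(2*E/m) = sqrt(2*3380/0.026) = 509.9 m/s

509.9 m/s


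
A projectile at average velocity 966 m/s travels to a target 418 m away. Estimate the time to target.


t = d/v = 418/966 = 0.4327 s

0.4327 s


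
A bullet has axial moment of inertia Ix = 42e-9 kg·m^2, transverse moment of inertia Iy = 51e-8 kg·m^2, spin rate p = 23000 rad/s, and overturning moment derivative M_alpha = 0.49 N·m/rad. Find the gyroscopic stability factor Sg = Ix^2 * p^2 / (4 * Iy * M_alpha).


Sg = Ix^2 * p^2 / (4 * Iy * M_alpha) = (42e-9)^2 * 23000^2 / (4 * 51e-8 * 0.49) = 0.9335

0.9335


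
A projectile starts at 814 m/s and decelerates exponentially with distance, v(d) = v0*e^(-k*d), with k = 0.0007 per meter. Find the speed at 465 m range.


v = v0*exp(-k*d) = 814*exp(-0.0007*465) = 587.8 m/s

587.8 m/s


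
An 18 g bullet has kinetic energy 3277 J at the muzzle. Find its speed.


v = sqrt(2*E/m) = sqrt(2*3277/0.018) = 603.4 m/s

603.4 m/s


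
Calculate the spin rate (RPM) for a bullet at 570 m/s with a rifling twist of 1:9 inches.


twist_m = 9*0.0254 = 0.2286 m
spin = v/twist = 570/0.2286 = 2493.438 rev/s
RPM = spin*60 = 2493.438*60 ≈ 149606 RPM

149606 RPM


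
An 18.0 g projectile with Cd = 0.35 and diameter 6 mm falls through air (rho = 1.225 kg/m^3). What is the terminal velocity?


A = pi*(d/2)^2 = pi*(6/2000)^2 = 2.82743e-05 m^2
vt = sqrt(2mg/(Cd*rho*A)) = sqrt(2*0.018*9.81/(0.35 * 1.225 * 2.82743e-05)) = 170.7 m/s

170.7 m/s


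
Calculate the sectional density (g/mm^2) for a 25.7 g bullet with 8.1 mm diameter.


SD = m/d^2 = 25.7/8.1^2 = 0.3917 g/mm^2

0.3917 g/mm^2


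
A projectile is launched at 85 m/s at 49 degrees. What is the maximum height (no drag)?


H = (v0*sin(theta))^2 / (2g) = (85*sin(49°))^2 / (2*9.81) = 209.7 m

209.7 m


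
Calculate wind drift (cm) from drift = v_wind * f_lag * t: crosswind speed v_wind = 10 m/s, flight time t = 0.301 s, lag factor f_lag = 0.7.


drift = v_wind * lag * t = 10 * 0.7 * 0.301 = 2.107 m ≈ 210.7 cm

210.7 cm


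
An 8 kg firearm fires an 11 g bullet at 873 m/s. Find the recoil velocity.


v_recoil = m_p * v_p / m_gun = 0.011 * 873 / 8 = 1.2 m/s

1.2 m/s


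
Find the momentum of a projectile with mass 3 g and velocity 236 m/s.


p = m*v = 0.003*236 = 0.708 kg·m/s

0.708 kg·m/s


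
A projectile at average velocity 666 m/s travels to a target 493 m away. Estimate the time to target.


t = d/v = 493/666 = 0.7402 s

0.7402 s


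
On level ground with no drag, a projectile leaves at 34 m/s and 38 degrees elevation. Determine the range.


R = v0^2 * sin(2*theta) / g = 34^2 * sin(2*38°) / 9.81 = 114.3 m

114.3 m


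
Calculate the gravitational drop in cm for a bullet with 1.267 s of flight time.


drop = 0.5*g*t^2 = 0.5*9.81*1.267^2 = 7.87394 m ≈ 787.4 cm

787.4 cm


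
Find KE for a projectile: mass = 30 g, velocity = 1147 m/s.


E = 0.5*m*v^2 = 0.5*0.03*1147^2 = 19734 J

19734 J


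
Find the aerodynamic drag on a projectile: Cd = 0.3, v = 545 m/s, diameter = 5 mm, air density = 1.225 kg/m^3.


A = pi*(d/2)^2 = pi*(5/2000)^2 = 1.96350e-05 m^2
Fd = 0.5*Cd*rho*A*v^2 = 0.5*0.3*1.225*1.96350e-05*545^2 = 1.072 N

1.072 N


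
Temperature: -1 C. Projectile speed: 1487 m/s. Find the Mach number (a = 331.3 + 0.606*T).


a = 331.3 + 0.606*(-1) = 330.694 m/s
M = v/a = 1487/330.694 = 4.497

4.497


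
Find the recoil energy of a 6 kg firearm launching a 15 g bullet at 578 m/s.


v_r = m_p*v_p/m_gun = 0.015*578/6 = 1.445 m/s, E_r = 0.5*m_gun*v_r^2 = 0.5*6*1.445^2 = 6.264 J

6.264 J


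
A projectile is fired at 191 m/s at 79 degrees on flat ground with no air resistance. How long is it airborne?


T = 2*v0*sin(theta)/g = 2*191*sin(79°)/9.81 = 38.22 s

38.22 s


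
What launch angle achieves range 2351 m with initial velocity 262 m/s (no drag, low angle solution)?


sin(2*theta) = R*g/v0^2 = 2351*9.81/262^2 = 0.335984, theta = arcsin(0.335984)/2 = 9.816°

9.816 degrees


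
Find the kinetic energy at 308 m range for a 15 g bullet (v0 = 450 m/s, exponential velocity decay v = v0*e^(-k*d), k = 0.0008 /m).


v = v0*exp(-k*d) = 450*exp(-0.0008*308) = 351.724 m/s
E = 0.5*m*v^2 = 0.5*0.015*351.724^2 = 927.8 J

927.8 J


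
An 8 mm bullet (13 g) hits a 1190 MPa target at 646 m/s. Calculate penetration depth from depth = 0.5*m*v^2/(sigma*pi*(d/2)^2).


A = pi*(d/2)^2 = pi*(8/2)^2 = 50.2655 mm^2
E = 0.5*m*v^2 = 0.5*0.013*646^2 = 2712.55 J
depth = E/(sigma*A) = 2712.55 J / (1190 MPa * 50.2655 mm^2) = 2712.55/(1190 * 50.2655) m = 0.0453484 m ≈ 45.35 mm

45.35 mm


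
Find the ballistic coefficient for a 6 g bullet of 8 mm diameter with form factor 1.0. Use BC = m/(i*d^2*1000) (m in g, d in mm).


BC = m/(i*d^2*1000) = 6/(1.0 * 8^2 * 1000) = 9.375e-05

9.375e-05


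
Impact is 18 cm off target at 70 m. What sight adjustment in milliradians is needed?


1 mrad subtends 1 cm per 10 m of range, so adj = error_cm / (dist_m / 10) = 18 / (70/10) = 2.571 mrad

2.571 mrad


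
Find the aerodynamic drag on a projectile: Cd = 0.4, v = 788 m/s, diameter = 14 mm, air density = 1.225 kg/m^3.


A = pi*(d/2)^2 = pi*(14/2000)^2 = 1.53938e-04 m^2
Fd = 0.5*Cd*rho*A*v^2 = 0.5*0.4*1.225*1.53938e-04*788^2 = 23.42 N

23.42 N


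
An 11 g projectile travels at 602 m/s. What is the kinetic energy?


E = 0.5*m*v^2 = 0.5*0.011*602^2 = 1993 J

1993 J


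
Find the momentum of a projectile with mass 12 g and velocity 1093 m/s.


p = m*v = 0.012*1093 = 13.12 kg·m/s

13.12 kg·m/s


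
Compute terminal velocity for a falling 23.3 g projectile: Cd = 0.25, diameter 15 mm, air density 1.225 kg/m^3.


A = pi*(d/2)^2 = pi*(15/2000)^2 = 1.76715e-04 m^2
vt = sqrt(2mg/(Cd*rho*A)) = sqrt(2*0.0233*9.81/(0.25 * 1.225 * 1.76715e-04)) = 91.91 m/s

91.91 m/s


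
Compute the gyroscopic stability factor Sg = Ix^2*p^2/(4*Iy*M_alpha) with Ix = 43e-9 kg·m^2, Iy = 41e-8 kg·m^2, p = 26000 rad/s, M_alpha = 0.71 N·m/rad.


Sg = Ix^2 * p^2 / (4 * Iy * M_alpha) = (43e-9)^2 * 26000^2 / (4 * 41e-8 * 0.71) = 1.073

1.073


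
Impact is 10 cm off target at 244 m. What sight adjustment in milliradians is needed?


1 mrad subtends 1 cm per 10 m of range, so adj = error_cm / (dist_m / 10) = 10 / (244/10) = 0.4098 mrad

0.4098 mrad


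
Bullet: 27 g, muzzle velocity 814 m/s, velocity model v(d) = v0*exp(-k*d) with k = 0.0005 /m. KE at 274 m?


v = v0*exp(-k*d) = 814*exp(-0.0005*274) = 709.784 m/s
E = 0.5*m*v^2 = 0.5*0.027*709.784^2 = 6801 J

6801 J


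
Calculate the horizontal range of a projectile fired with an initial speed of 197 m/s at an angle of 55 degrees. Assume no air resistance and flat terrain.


R = v0^2 * sin(2*theta) / g = 197^2 * sin(2*55°) / 9.81 = 3717 m

3717 m


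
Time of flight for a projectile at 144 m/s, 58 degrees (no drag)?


T = 2*v0*sin(theta)/g = 2*144*sin(58°)/9.81 = 24.9 s

24.9 s


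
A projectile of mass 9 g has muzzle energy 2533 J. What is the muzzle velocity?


v = sqrt(2*E/m) = sqrt(2*2533/0.009) = 750.3 m/s

750.3 m/s


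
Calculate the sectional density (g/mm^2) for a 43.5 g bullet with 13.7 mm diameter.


SD = m/d^2 = 43.5/13.7^2 = 0.2318 g/mm^2

0.2318 g/mm^2


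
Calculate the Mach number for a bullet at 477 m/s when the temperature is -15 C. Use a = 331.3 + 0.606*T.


a = 331.3 + 0.606*(-15) = 322.21 m/s
M = v/a = 477/322.21 = 1.48

1.48


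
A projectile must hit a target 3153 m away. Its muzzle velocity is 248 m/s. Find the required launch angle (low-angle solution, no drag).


sin(2*theta) = R*g/v0^2 = 3153*9.81/248^2 = 0.502909, theta = arcsin(0.502909)/2 = 15.1°

15.1 degrees


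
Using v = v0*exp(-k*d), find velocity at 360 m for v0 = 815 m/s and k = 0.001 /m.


v = v0*exp(-k*d) = 815*exp(-0.001*360) = 568.6 m/s

568.6 m/s


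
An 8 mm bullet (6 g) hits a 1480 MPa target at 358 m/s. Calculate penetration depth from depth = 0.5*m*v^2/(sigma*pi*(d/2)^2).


A = pi*(d/2)^2 = pi*(8/2)^2 = 50.2655 mm^2
E = 0.5*m*v^2 = 0.5*0.006*358^2 = 384.492 J
depth = E/(sigma*A) = 384.492 J / (1480 MPa * 50.2655 mm^2) = 384.492/(1480 * 50.2655) m = 0.0051684 m ≈ 5.168 mm

5.168 mm


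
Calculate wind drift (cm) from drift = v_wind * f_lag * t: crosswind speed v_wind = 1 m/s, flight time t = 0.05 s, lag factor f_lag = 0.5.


drift = v_wind * lag * t = 1 * 0.5 * 0.05 = 0.025 m ≈ 2.5 cm

2.5 cm


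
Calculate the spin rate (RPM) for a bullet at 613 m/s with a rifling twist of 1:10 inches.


twist_m = 10*0.0254 = 0.254 m
spin = v/twist = 613/0.254 = 2413.386 rev/s
RPM = spin*60 = 2413.386*60 ≈ 144803 RPM

144803 RPM


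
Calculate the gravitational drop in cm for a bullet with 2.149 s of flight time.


drop = 0.5*g*t^2 = 0.5*9.81*2.149^2 = 22.6523 m ≈ 2265 cm

2265 cm
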